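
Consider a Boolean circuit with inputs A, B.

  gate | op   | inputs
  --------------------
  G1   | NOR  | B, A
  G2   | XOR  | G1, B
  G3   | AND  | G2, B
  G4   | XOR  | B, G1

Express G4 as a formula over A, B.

B XOR (B NOR A)

G1 = B NOR A
G4 = B XOR G1 = B XOR (B NOR A)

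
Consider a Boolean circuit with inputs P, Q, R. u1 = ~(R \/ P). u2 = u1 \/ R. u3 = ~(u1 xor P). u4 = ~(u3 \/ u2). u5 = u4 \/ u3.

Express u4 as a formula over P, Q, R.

~((~((~(R \/ P)) xor P)) \/ ((~(R \/ P)) \/ R))

u1 = ~(R \/ P)
u2 = u1 \/ R = (~(R \/ P)) \/ R
u3 = ~(u1 xor P) = ~((~(R \/ P)) xor P)
u4 = ~(u3 \/ u2) = ~((~((~(R \/ P)) xor P)) \/ ((~(R \/ P)) \/ R))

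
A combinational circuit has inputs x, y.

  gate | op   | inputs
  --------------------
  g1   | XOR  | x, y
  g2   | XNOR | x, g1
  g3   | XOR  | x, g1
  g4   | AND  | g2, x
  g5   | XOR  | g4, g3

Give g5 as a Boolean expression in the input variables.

g1 = x XOR y
g2 = x XNOR g1 = x XNOR (x XOR y)
g3 = x XOR g1 = x XOR (x XOR y)
g4 = g2 AND x = (x XNOR (x XOR y)) AND x
g5 = g4 XOR g3 = ((x XNOR (x XOR y)) AND x) XOR (x XOR (x XOR y))

((x XNOR (x XOR y)) AND x) XOR (x XOR (x XOR y))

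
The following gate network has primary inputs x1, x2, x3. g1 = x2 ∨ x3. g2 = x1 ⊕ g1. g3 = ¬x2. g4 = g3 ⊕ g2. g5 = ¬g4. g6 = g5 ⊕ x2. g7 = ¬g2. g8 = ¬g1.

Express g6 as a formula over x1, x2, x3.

¬(¬x2 ⊕ (x1 ⊕ (x2 ∨ x3))) ⊕ x2

g1 = x2 ∨ x3
g2 = x1 ⊕ g1 = x1 ⊕ (x2 ∨ x3)
g3 = ¬x2
g4 = g3 ⊕ g2 = ¬x2 ⊕ (x1 ⊕ (x2 ∨ x3))
g5 = ¬g4 = ¬(¬x2 ⊕ (x1 ⊕ (x2 ∨ x3)))
g6 = g5 ⊕ x2 = ¬(¬x2 ⊕ (x1 ⊕ (x2 ∨ x3))) ⊕ x2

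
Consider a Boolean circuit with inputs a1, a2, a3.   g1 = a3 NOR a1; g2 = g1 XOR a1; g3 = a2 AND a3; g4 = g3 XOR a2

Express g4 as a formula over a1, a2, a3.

g3 = a2 AND a3
g4 = g3 XOR a2 = (a2 AND a3) XOR a2

(a2 AND a3) XOR a2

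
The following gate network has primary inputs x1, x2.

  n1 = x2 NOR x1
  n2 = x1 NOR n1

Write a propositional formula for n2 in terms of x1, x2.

n1 = x2 NOR x1
n2 = x1 NOR n1 = x1 NOR (x2 NOR x1)

x1 NOR (x2 NOR x1)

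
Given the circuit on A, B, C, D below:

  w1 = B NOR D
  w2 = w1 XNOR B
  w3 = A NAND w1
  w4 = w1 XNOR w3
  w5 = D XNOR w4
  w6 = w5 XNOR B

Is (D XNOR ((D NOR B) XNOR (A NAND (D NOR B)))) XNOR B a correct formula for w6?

w1 = B NOR D
w3 = A NAND w1 = A NAND (B NOR D)
w4 = w1 XNOR w3 = (B NOR D) XNOR (A NAND (B NOR D))
w5 = D XNOR w4 = D XNOR ((B NOR D) XNOR (A NAND (B NOR D)))
w6 = w5 XNOR B = (D XNOR ((B NOR D) XNOR (A NAND (B NOR D)))) XNOR B
At A=0, B=1, C=0, D=1: circuit gives 0, formula gives 0.
At A=0, B=0, C=0, D=0: circuit gives 1, formula gives 1.
Agrees on all 16 inputs.

Yes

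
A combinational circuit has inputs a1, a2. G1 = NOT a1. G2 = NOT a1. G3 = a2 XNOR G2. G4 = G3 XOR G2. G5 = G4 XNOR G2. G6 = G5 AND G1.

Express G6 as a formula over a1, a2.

(((a2 XNOR NOT a1) XOR NOT a1) XNOR NOT a1) AND NOT a1

G1 = NOT a1
G2 = NOT a1
G3 = a2 XNOR G2 = a2 XNOR NOT a1
G4 = G3 XOR G2 = (a2 XNOR NOT a1) XOR NOT a1
G5 = G4 XNOR G2 = ((a2 XNOR NOT a1) XOR NOT a1) XNOR NOT a1
G6 = G5 AND G1 = (((a2 XNOR NOT a1) XOR NOT a1) XNOR NOT a1) AND NOT a1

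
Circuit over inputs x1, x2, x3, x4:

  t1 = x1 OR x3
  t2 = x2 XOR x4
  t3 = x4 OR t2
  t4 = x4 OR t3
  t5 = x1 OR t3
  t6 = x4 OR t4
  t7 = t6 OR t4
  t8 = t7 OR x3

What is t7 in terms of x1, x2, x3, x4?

t2 = x2 XOR x4
t3 = x4 OR t2 = x4 OR (x2 XOR x4)
t4 = x4 OR t3 = x4 OR (x4 OR (x2 XOR x4))
t6 = x4 OR t4 = x4 OR (x4 OR (x4 OR (x2 XOR x4)))
t7 = t6 OR t4 = (x4 OR (x4 OR (x4 OR (x2 XOR x4)))) OR (x4 OR (x4 OR (x2 XOR x4)))

(x4 OR (x4 OR (x4 OR (x2 XOR x4)))) OR (x4 OR (x4 OR (x2 XOR x4)))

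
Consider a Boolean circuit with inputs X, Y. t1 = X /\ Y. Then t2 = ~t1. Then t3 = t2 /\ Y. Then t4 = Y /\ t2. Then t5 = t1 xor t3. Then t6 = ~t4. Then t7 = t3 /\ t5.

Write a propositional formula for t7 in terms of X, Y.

t1 = X /\ Y
t2 = ~t1 = ~(X /\ Y)
t3 = t2 /\ Y = ~(X /\ Y) /\ Y
t5 = t1 xor t3 = (X /\ Y) xor (~(X /\ Y) /\ Y)
t7 = t3 /\ t5 = (~(X /\ Y) /\ Y) /\ ((X /\ Y) xor (~(X /\ Y) /\ Y))

(~(X /\ Y) /\ Y) /\ ((X /\ Y) xor (~(X /\ Y) /\ Y))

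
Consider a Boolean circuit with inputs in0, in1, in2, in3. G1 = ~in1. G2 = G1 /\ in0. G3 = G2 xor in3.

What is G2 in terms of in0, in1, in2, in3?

~in1 /\ in0

G1 = ~in1
G2 = G1 /\ in0 = ~in1 /\ in0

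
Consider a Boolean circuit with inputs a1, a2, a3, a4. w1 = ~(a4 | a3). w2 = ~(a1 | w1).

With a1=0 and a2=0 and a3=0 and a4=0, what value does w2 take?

w1 = ~(0 | 0) = 1
w2 = ~(0 | 1) = 0

0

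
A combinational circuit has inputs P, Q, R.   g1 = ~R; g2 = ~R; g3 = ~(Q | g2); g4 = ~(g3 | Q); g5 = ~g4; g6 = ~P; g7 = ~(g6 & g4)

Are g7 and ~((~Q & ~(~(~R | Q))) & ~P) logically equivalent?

g2 = ~R
g3 = ~(Q | g2) = ~(Q | ~R)
g4 = ~(g3 | Q) = ~((~(Q | ~R)) | Q)
g6 = ~P
g7 = ~(g6 & g4) = ~(~P & (~((~(Q | ~R)) | Q)))
At P=0, Q=0, R=0: circuit gives 0, formula gives 0.
At P=0, Q=0, R=1: circuit gives 1, formula gives 1.
Agrees on all 8 inputs.

Yes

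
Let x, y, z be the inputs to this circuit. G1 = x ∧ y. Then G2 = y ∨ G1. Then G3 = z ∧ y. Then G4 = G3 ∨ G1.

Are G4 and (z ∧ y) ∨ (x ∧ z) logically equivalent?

No

G1 = x ∧ y
G3 = z ∧ y
G4 = G3 ∨ G1 = (z ∧ y) ∨ (x ∧ y)
At x=1, y=0, z=1: circuit gives 0, formula gives 1.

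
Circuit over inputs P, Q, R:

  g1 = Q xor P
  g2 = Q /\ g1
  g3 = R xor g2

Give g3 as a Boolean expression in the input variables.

g1 = Q xor P
g2 = Q /\ g1 = Q /\ (Q xor P)
g3 = R xor g2 = R xor (Q /\ (Q xor P))

R xor (Q /\ (Q xor P))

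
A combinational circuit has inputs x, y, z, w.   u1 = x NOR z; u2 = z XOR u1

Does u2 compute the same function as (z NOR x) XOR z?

Yes

u1 = x NOR z
u2 = z XOR u1 = z XOR (x NOR z)
At x=1, y=0, z=0, w=0: circuit gives 0, formula gives 0.
At x=0, y=0, z=0, w=0: circuit gives 1, formula gives 1.
Agrees on all 16 inputs.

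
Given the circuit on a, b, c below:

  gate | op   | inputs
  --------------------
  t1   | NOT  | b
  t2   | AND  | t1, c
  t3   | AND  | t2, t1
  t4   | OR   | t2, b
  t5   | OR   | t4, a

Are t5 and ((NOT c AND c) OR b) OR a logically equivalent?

No

t1 = NOT b
t2 = t1 AND c = NOT b AND c
t4 = t2 OR b = (NOT b AND c) OR b
t5 = t4 OR a = ((NOT b AND c) OR b) OR a
At a=0, b=0, c=1: circuit gives 1, formula gives 0.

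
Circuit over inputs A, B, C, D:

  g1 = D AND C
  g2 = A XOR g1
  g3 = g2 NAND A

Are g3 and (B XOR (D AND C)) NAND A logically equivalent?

g1 = D AND C
g2 = A XOR g1 = A XOR (D AND C)
g3 = g2 NAND A = (A XOR (D AND C)) NAND A
At A=1, B=0, C=0, D=0: circuit gives 0, formula gives 1.

No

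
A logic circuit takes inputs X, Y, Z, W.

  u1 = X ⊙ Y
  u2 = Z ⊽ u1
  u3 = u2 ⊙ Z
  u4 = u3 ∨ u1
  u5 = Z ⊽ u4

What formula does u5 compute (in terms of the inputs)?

Z ⊽ (((Z ⊽ (X ⊙ Y)) ⊙ Z) ∨ (X ⊙ Y))

u1 = X ⊙ Y
u2 = Z ⊽ u1 = Z ⊽ (X ⊙ Y)
u3 = u2 ⊙ Z = (Z ⊽ (X ⊙ Y)) ⊙ Z
u4 = u3 ∨ u1 = ((Z ⊽ (X ⊙ Y)) ⊙ Z) ∨ (X ⊙ Y)
u5 = Z ⊽ u4 = Z ⊽ (((Z ⊽ (X ⊙ Y)) ⊙ Z) ∨ (X ⊙ Y))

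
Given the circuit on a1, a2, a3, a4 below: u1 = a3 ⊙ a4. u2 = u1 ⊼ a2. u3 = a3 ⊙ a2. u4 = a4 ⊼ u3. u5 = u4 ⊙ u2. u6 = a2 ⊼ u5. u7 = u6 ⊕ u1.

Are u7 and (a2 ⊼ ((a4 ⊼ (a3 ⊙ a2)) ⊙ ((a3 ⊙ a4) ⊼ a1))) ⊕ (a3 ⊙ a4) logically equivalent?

u1 = a3 ⊙ a4
u2 = u1 ⊼ a2 = (a3 ⊙ a4) ⊼ a2
u3 = a3 ⊙ a2
u4 = a4 ⊼ u3 = a4 ⊼ (a3 ⊙ a2)
u5 = u4 ⊙ u2 = (a4 ⊼ (a3 ⊙ a2)) ⊙ ((a3 ⊙ a4) ⊼ a2)
u6 = a2 ⊼ u5 = a2 ⊼ ((a4 ⊼ (a3 ⊙ a2)) ⊙ ((a3 ⊙ a4) ⊼ a2))
u7 = u6 ⊕ u1 = (a2 ⊼ ((a4 ⊼ (a3 ⊙ a2)) ⊙ ((a3 ⊙ a4) ⊼ a2))) ⊕ (a3 ⊙ a4)
At a1=0, a2=1, a3=0, a4=0: circuit gives 0, formula gives 1.

No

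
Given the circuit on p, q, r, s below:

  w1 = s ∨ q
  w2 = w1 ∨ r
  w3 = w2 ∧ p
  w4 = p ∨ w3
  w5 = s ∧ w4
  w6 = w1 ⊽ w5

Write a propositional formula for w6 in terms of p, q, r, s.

w1 = s ∨ q
w2 = w1 ∨ r = (s ∨ q) ∨ r
w3 = w2 ∧ p = ((s ∨ q) ∨ r) ∧ p
w4 = p ∨ w3 = p ∨ (((s ∨ q) ∨ r) ∧ p)
w5 = s ∧ w4 = s ∧ (p ∨ (((s ∨ q) ∨ r) ∧ p))
w6 = w1 ⊽ w5 = (s ∨ q) ⊽ (s ∧ (p ∨ (((s ∨ q) ∨ r) ∧ p)))

(s ∨ q) ⊽ (s ∧ (p ∨ (((s ∨ q) ∨ r) ∧ p)))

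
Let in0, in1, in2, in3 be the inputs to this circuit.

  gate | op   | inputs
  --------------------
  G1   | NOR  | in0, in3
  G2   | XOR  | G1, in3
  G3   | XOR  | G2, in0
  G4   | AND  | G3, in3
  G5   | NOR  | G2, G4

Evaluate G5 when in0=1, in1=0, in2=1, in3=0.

1

G1 = 1 NOR 0 = 0
G2 = 0 XOR 0 = 0
G3 = 0 XOR 1 = 1
G4 = 1 AND 0 = 0
G5 = 0 NOR 0 = 1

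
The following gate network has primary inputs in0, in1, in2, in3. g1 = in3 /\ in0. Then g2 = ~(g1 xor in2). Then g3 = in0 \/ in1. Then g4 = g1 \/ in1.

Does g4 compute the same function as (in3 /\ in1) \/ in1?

g1 = in3 /\ in0
g4 = g1 \/ in1 = (in3 /\ in0) \/ in1
At in0=1, in1=0, in2=0, in3=1: circuit gives 1, formula gives 0.

No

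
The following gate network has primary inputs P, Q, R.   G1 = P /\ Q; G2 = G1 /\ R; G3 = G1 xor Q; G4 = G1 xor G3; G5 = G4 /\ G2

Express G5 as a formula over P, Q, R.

G1 = P /\ Q
G2 = G1 /\ R = (P /\ Q) /\ R
G3 = G1 xor Q = (P /\ Q) xor Q
G4 = G1 xor G3 = (P /\ Q) xor ((P /\ Q) xor Q)
G5 = G4 /\ G2 = ((P /\ Q) xor ((P /\ Q) xor Q)) /\ ((P /\ Q) /\ R)

((P /\ Q) xor ((P /\ Q) xor Q)) /\ ((P /\ Q) /\ R)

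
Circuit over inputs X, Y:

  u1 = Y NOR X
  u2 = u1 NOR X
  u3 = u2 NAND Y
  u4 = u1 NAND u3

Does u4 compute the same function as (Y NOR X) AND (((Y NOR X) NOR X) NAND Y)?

No

u1 = Y NOR X
u2 = u1 NOR X = (Y NOR X) NOR X
u3 = u2 NAND Y = ((Y NOR X) NOR X) NAND Y
u4 = u1 NAND u3 = (Y NOR X) NAND (((Y NOR X) NOR X) NAND Y)
At X=0, Y=0: circuit gives 0, formula gives 1.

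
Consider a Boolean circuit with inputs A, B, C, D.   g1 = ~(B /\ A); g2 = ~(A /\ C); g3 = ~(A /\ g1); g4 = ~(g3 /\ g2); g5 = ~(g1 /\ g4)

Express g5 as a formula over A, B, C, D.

g1 = ~(B /\ A)
g2 = ~(A /\ C)
g3 = ~(A /\ g1) = ~(A /\ (~(B /\ A)))
g4 = ~(g3 /\ g2) = ~((~(A /\ (~(B /\ A)))) /\ (~(A /\ C)))
g5 = ~(g1 /\ g4) = ~((~(B /\ A)) /\ (~((~(A /\ (~(B /\ A)))) /\ (~(A /\ C)))))

~((~(B /\ A)) /\ (~((~(A /\ (~(B /\ A)))) /\ (~(A /\ C)))))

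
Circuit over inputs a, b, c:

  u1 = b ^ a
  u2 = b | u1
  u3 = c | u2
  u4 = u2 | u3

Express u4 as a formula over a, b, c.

u1 = b ^ a
u2 = b | u1 = b | (b ^ a)
u3 = c | u2 = c | (b | (b ^ a))
u4 = u2 | u3 = (b | (b ^ a)) | (c | (b | (b ^ a)))

(b | (b ^ a)) | (c | (b | (b ^ a)))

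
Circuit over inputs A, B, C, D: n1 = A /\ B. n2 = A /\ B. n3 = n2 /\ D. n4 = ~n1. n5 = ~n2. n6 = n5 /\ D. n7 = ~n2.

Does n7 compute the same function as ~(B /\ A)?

Yes

n2 = A /\ B
n7 = ~n2 = ~(A /\ B)
At A=1, B=1, C=0, D=0: circuit gives 0, formula gives 0.
At A=0, B=0, C=0, D=0: circuit gives 1, formula gives 1.
Agrees on all 16 inputs.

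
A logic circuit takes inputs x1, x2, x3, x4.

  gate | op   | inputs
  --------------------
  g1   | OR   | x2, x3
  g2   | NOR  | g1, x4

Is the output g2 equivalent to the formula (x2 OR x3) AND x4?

g1 = x2 OR x3
g2 = g1 NOR x4 = (x2 OR x3) NOR x4
At x1=0, x2=0, x3=0, x4=0: circuit gives 1, formula gives 0.

No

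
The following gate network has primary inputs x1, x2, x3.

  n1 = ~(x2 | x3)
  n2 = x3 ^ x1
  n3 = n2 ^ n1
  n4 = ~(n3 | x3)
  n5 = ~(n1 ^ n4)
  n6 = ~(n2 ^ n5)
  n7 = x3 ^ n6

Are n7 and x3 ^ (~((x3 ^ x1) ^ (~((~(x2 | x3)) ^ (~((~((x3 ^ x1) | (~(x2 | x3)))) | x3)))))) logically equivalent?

n1 = ~(x2 | x3)
n2 = x3 ^ x1
n3 = n2 ^ n1 = (x3 ^ x1) ^ (~(x2 | x3))
n4 = ~(n3 | x3) = ~(((x3 ^ x1) ^ (~(x2 | x3))) | x3)
n5 = ~(n1 ^ n4) = ~((~(x2 | x3)) ^ (~(((x3 ^ x1) ^ (~(x2 | x3))) | x3)))
n6 = ~(n2 ^ n5) = ~((x3 ^ x1) ^ (~((~(x2 | x3)) ^ (~(((x3 ^ x1) ^ (~(x2 | x3))) | x3)))))
n7 = x3 ^ n6 = x3 ^ (~((x3 ^ x1) ^ (~((~(x2 | x3)) ^ (~(((x3 ^ x1) ^ (~(x2 | x3))) | x3))))))
At x1=0, x2=0, x3=0: circuit gives 1, formula gives 0.

No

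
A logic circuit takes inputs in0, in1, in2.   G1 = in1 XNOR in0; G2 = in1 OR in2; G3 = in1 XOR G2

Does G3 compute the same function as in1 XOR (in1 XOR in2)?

G2 = in1 OR in2
G3 = in1 XOR G2 = in1 XOR (in1 OR in2)
At in0=0, in1=1, in2=1: circuit gives 0, formula gives 1.

No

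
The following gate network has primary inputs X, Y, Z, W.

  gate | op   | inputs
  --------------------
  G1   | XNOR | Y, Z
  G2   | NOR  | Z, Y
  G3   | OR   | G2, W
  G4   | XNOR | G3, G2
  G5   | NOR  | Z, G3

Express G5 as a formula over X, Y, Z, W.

G2 = Z NOR Y
G3 = G2 OR W = (Z NOR Y) OR W
G5 = Z NOR G3 = Z NOR ((Z NOR Y) OR W)

Z NOR ((Z NOR Y) OR W)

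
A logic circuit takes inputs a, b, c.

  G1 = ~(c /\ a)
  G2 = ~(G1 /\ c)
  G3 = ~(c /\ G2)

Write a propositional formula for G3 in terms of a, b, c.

~(c /\ (~((~(c /\ a)) /\ c)))

G1 = ~(c /\ a)
G2 = ~(G1 /\ c) = ~((~(c /\ a)) /\ c)
G3 = ~(c /\ G2) = ~(c /\ (~((~(c /\ a)) /\ c)))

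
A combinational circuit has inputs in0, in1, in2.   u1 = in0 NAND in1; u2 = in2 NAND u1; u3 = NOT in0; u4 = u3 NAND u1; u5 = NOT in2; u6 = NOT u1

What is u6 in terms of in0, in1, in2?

u1 = in0 NAND in1
u6 = NOT u1 = NOT (in0 NAND in1)

NOT (in0 NAND in1)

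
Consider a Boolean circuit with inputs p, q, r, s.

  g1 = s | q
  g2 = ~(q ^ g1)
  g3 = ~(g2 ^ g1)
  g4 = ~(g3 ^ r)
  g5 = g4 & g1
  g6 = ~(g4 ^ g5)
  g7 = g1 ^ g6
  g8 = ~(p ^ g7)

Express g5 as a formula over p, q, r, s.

g1 = s | q
g2 = ~(q ^ g1) = ~(q ^ (s | q))
g3 = ~(g2 ^ g1) = ~((~(q ^ (s | q))) ^ (s | q))
g4 = ~(g3 ^ r) = ~((~((~(q ^ (s | q))) ^ (s | q))) ^ r)
g5 = g4 & g1 = (~((~((~(q ^ (s | q))) ^ (s | q))) ^ r)) & (s | q)

(~((~((~(q ^ (s | q))) ^ (s | q))) ^ r)) & (s | q)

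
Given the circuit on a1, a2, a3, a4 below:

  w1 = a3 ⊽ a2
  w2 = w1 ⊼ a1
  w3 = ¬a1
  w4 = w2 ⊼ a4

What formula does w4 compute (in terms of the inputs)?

((a3 ⊽ a2) ⊼ a1) ⊼ a4

w1 = a3 ⊽ a2
w2 = w1 ⊼ a1 = (a3 ⊽ a2) ⊼ a1
w4 = w2 ⊼ a4 = ((a3 ⊽ a2) ⊼ a1) ⊼ a4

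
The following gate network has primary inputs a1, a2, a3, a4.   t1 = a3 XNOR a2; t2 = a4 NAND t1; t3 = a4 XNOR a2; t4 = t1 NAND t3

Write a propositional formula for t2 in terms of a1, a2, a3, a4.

a4 NAND (a3 XNOR a2)

t1 = a3 XNOR a2
t2 = a4 NAND t1 = a4 NAND (a3 XNOR a2)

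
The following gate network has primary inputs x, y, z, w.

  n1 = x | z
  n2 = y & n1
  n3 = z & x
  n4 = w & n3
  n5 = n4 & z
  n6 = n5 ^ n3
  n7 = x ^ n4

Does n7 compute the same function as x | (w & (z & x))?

No

n3 = z & x
n4 = w & n3 = w & (z & x)
n7 = x ^ n4 = x ^ (w & (z & x))
At x=1, y=0, z=1, w=1: circuit gives 0, formula gives 1.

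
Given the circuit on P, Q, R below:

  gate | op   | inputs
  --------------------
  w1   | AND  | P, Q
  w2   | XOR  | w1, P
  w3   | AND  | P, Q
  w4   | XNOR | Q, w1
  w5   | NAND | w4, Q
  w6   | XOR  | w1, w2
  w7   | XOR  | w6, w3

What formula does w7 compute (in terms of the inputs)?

((P AND Q) XOR ((P AND Q) XOR P)) XOR (P AND Q)

w1 = P AND Q
w2 = w1 XOR P = (P AND Q) XOR P
w3 = P AND Q
w6 = w1 XOR w2 = (P AND Q) XOR ((P AND Q) XOR P)
w7 = w6 XOR w3 = ((P AND Q) XOR ((P AND Q) XOR P)) XOR (P AND Q)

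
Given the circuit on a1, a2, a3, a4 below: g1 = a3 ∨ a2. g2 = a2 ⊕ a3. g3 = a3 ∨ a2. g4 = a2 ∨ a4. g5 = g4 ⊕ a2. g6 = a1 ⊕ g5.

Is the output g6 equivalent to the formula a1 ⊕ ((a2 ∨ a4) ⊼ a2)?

No

g4 = a2 ∨ a4
g5 = g4 ⊕ a2 = (a2 ∨ a4) ⊕ a2
g6 = a1 ⊕ g5 = a1 ⊕ ((a2 ∨ a4) ⊕ a2)
At a1=0, a2=0, a3=0, a4=0: circuit gives 0, formula gives 1.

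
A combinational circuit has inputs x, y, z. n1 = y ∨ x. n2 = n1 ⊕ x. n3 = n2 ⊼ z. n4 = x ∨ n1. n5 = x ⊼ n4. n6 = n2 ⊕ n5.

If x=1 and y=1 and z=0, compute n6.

0

n1 = 1 ∨ 1 = 1
n2 = 1 ⊕ 1 = 0
n4 = 1 ∨ 1 = 1
n5 = 1 ⊼ 1 = 0
n6 = 0 ⊕ 0 = 0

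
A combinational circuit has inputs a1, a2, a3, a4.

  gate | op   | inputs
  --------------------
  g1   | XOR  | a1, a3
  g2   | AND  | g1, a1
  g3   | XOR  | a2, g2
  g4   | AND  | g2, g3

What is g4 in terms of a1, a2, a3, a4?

g1 = a1 XOR a3
g2 = g1 AND a1 = (a1 XOR a3) AND a1
g3 = a2 XOR g2 = a2 XOR ((a1 XOR a3) AND a1)
g4 = g2 AND g3 = ((a1 XOR a3) AND a1) AND (a2 XOR ((a1 XOR a3) AND a1))

((a1 XOR a3) AND a1) AND (a2 XOR ((a1 XOR a3) AND a1))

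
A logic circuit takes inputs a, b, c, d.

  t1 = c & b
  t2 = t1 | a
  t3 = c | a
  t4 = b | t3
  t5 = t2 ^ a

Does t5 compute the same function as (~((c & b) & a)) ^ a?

No

t1 = c & b
t2 = t1 | a = (c & b) | a
t5 = t2 ^ a = ((c & b) | a) ^ a
At a=0, b=0, c=0, d=0: circuit gives 0, formula gives 1.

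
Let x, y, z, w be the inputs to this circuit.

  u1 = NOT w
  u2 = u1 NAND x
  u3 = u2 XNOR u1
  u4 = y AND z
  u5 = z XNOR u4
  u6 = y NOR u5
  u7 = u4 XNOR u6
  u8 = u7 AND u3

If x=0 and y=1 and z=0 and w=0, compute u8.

u1 = NOT 0 = 1
u2 = 1 NAND 0 = 1
u3 = 1 XNOR 1 = 1
u4 = 1 AND 0 = 0
u5 = 0 XNOR 0 = 1
u6 = 1 NOR 1 = 0
u7 = 0 XNOR 0 = 1
u8 = 1 AND 1 = 1

1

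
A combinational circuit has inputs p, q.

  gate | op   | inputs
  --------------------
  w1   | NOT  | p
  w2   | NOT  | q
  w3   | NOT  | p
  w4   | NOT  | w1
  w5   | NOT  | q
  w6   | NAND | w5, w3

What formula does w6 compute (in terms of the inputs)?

NOT q NAND NOT p

w3 = NOT p
w5 = NOT q
w6 = w5 NAND w3 = NOT q NAND NOT p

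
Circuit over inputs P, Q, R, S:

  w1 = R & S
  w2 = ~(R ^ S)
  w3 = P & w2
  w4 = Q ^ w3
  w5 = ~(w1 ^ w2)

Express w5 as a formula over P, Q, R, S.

w1 = R & S
w2 = ~(R ^ S)
w5 = ~(w1 ^ w2) = ~((R & S) ^ (~(R ^ S)))

~((R & S) ^ (~(R ^ S)))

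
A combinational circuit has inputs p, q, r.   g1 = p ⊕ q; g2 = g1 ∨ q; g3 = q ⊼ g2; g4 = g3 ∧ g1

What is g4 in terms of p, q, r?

g1 = p ⊕ q
g2 = g1 ∨ q = (p ⊕ q) ∨ q
g3 = q ⊼ g2 = q ⊼ ((p ⊕ q) ∨ q)
g4 = g3 ∧ g1 = (q ⊼ ((p ⊕ q) ∨ q)) ∧ (p ⊕ q)

(q ⊼ ((p ⊕ q) ∨ q)) ∧ (p ⊕ q)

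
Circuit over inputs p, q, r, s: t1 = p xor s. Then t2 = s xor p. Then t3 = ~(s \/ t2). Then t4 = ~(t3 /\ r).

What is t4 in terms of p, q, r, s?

~((~(s \/ (s xor p))) /\ r)

t2 = s xor p
t3 = ~(s \/ t2) = ~(s \/ (s xor p))
t4 = ~(t3 /\ r) = ~((~(s \/ (s xor p))) /\ r)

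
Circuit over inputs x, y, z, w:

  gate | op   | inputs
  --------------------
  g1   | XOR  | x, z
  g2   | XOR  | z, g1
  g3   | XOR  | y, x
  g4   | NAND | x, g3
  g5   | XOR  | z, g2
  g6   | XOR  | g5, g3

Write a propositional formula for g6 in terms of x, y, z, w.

g1 = x XOR z
g2 = z XOR g1 = z XOR (x XOR z)
g3 = y XOR x
g5 = z XOR g2 = z XOR (z XOR (x XOR z))
g6 = g5 XOR g3 = (z XOR (z XOR (x XOR z))) XOR (y XOR x)

(z XOR (z XOR (x XOR z))) XOR (y XOR x)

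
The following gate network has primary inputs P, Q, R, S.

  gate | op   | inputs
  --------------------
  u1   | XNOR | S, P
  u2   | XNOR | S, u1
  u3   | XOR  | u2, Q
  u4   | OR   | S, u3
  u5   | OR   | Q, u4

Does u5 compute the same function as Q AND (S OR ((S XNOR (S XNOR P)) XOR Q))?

No

u1 = S XNOR P
u2 = S XNOR u1 = S XNOR (S XNOR P)
u3 = u2 XOR Q = (S XNOR (S XNOR P)) XOR Q
u4 = S OR u3 = S OR ((S XNOR (S XNOR P)) XOR Q)
u5 = Q OR u4 = Q OR (S OR ((S XNOR (S XNOR P)) XOR Q))
At P=0, Q=0, R=0, S=1: circuit gives 1, formula gives 0.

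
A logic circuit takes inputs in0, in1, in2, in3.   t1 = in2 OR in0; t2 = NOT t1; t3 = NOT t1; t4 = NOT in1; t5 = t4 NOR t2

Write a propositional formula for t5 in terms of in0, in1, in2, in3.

t1 = in2 OR in0
t2 = NOT t1 = NOT (in2 OR in0)
t4 = NOT in1
t5 = t4 NOR t2 = NOT in1 NOR NOT (in2 OR in0)

NOT in1 NOR NOT (in2 OR in0)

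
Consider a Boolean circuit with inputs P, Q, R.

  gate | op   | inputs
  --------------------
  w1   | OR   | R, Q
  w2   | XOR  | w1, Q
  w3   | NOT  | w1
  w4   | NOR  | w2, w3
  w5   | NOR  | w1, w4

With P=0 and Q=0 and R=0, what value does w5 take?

1

w1 = 0 OR 0 = 0
w2 = 0 XOR 0 = 0
w3 = NOT 0 = 1
w4 = 0 NOR 1 = 0
w5 = 0 NOR 0 = 1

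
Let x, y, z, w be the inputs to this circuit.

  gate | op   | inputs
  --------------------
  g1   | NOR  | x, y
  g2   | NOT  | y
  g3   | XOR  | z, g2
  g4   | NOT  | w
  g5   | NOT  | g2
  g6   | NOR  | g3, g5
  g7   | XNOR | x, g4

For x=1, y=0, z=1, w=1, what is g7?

g4 = NOT 1 = 0
g7 = 1 XNOR 0 = 0

0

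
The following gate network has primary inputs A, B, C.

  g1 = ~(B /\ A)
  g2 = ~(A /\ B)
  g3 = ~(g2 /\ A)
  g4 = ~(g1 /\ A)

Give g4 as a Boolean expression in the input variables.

~((~(B /\ A)) /\ A)

g1 = ~(B /\ A)
g4 = ~(g1 /\ A) = ~((~(B /\ A)) /\ A)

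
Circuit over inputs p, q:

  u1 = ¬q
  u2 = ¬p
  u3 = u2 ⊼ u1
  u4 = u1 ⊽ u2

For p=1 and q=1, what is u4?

u1 = ¬1 = 0
u2 = ¬1 = 0
u4 = 0 ⊽ 0 = 1

1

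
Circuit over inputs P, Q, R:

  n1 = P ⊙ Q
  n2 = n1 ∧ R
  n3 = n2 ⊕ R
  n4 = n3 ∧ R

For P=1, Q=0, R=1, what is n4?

1

n1 = 1 ⊙ 0 = 0
n2 = 0 ∧ 1 = 0
n3 = 0 ⊕ 1 = 1
n4 = 1 ∧ 1 = 1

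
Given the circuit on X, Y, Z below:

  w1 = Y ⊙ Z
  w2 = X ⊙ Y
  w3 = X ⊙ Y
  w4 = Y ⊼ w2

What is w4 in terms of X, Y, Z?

w2 = X ⊙ Y
w4 = Y ⊼ w2 = Y ⊼ (X ⊙ Y)

Y ⊼ (X ⊙ Y)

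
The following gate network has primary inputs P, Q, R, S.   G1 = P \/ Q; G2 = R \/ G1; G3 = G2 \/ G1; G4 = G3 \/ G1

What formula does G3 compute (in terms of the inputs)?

G1 = P \/ Q
G2 = R \/ G1 = R \/ (P \/ Q)
G3 = G2 \/ G1 = (R \/ (P \/ Q)) \/ (P \/ Q)

(R \/ (P \/ Q)) \/ (P \/ Q)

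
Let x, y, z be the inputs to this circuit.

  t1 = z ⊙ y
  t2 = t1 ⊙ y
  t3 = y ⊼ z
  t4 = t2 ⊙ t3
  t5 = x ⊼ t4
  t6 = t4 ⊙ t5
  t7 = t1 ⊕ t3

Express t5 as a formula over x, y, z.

t1 = z ⊙ y
t2 = t1 ⊙ y = (z ⊙ y) ⊙ y
t3 = y ⊼ z
t4 = t2 ⊙ t3 = ((z ⊙ y) ⊙ y) ⊙ (y ⊼ z)
t5 = x ⊼ t4 = x ⊼ (((z ⊙ y) ⊙ y) ⊙ (y ⊼ z))

x ⊼ (((z ⊙ y) ⊙ y) ⊙ (y ⊼ z))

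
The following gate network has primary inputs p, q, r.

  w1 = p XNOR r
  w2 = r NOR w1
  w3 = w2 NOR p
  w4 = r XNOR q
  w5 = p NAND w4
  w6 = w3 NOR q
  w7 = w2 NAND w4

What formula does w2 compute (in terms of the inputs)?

r NOR (p XNOR r)

w1 = p XNOR r
w2 = r NOR w1 = r NOR (p XNOR r)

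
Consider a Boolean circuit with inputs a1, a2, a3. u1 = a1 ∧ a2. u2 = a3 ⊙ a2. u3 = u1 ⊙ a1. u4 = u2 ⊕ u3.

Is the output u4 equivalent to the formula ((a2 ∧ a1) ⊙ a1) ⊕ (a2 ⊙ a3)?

u1 = a1 ∧ a2
u2 = a3 ⊙ a2
u3 = u1 ⊙ a1 = (a1 ∧ a2) ⊙ a1
u4 = u2 ⊕ u3 = (a3 ⊙ a2) ⊕ ((a1 ∧ a2) ⊙ a1)
At a1=0, a2=0, a3=0: circuit gives 0, formula gives 0.
At a1=0, a2=0, a3=1: circuit gives 1, formula gives 1.
Agrees on all 8 inputs.

Yes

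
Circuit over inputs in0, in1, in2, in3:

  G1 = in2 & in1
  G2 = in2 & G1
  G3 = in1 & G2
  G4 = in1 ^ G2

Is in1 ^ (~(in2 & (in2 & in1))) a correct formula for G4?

No

G1 = in2 & in1
G2 = in2 & G1 = in2 & (in2 & in1)
G4 = in1 ^ G2 = in1 ^ (in2 & (in2 & in1))
At in0=0, in1=0, in2=0, in3=0: circuit gives 0, formula gives 1.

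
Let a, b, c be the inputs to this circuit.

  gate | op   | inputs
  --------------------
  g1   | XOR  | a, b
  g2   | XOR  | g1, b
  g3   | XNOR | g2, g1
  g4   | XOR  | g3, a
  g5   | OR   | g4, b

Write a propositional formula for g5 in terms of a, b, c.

((((a XOR b) XOR b) XNOR (a XOR b)) XOR a) OR b

g1 = a XOR b
g2 = g1 XOR b = (a XOR b) XOR b
g3 = g2 XNOR g1 = ((a XOR b) XOR b) XNOR (a XOR b)
g4 = g3 XOR a = (((a XOR b) XOR b) XNOR (a XOR b)) XOR a
g5 = g4 OR b = ((((a XOR b) XOR b) XNOR (a XOR b)) XOR a) OR b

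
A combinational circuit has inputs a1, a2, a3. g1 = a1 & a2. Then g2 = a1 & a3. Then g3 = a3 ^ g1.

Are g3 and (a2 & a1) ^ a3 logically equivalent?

Yes

g1 = a1 & a2
g3 = a3 ^ g1 = a3 ^ (a1 & a2)
At a1=0, a2=0, a3=0: circuit gives 0, formula gives 0.
At a1=0, a2=0, a3=1: circuit gives 1, formula gives 1.
Agrees on all 8 inputs.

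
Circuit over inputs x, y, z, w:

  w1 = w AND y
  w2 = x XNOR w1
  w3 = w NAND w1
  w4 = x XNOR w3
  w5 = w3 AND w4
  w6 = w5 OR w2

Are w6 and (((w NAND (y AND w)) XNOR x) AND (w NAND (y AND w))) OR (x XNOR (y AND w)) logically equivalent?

w1 = w AND y
w2 = x XNOR w1 = x XNOR (w AND y)
w3 = w NAND w1 = w NAND (w AND y)
w4 = x XNOR w3 = x XNOR (w NAND (w AND y))
w5 = w3 AND w4 = (w NAND (w AND y)) AND (x XNOR (w NAND (w AND y)))
w6 = w5 OR w2 = ((w NAND (w AND y)) AND (x XNOR (w NAND (w AND y)))) OR (x XNOR (w AND y))
At x=0, y=1, z=0, w=1: circuit gives 0, formula gives 0.
At x=0, y=0, z=0, w=0: circuit gives 1, formula gives 1.
Agrees on all 16 inputs.

Yes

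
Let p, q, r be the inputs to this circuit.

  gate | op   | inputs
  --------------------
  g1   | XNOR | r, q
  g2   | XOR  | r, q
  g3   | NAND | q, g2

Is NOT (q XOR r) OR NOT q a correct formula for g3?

Yes

g2 = r XOR q
g3 = q NAND g2 = q NAND (r XOR q)
At p=0, q=1, r=0: circuit gives 0, formula gives 0.
At p=0, q=0, r=0: circuit gives 1, formula gives 1.
Agrees on all 8 inputs.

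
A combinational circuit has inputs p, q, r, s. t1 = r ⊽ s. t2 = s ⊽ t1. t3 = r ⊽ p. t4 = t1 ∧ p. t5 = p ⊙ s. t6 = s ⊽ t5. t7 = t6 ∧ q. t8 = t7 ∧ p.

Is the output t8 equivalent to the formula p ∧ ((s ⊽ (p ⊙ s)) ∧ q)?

t5 = p ⊙ s
t6 = s ⊽ t5 = s ⊽ (p ⊙ s)
t7 = t6 ∧ q = (s ⊽ (p ⊙ s)) ∧ q
t8 = t7 ∧ p = ((s ⊽ (p ⊙ s)) ∧ q) ∧ p
At p=0, q=0, r=0, s=0: circuit gives 0, formula gives 0.
At p=1, q=1, r=0, s=0: circuit gives 1, formula gives 1.
Agrees on all 16 inputs.

Yes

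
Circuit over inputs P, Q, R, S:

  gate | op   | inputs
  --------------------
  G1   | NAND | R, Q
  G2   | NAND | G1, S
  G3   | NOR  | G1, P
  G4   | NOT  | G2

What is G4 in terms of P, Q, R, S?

NOT ((R NAND Q) NAND S)

G1 = R NAND Q
G2 = G1 NAND S = (R NAND Q) NAND S
G4 = NOT G2 = NOT ((R NAND Q) NAND S)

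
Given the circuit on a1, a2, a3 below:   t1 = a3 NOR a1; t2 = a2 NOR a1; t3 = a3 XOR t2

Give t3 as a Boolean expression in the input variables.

a3 XOR (a2 NOR a1)

t2 = a2 NOR a1
t3 = a3 XOR t2 = a3 XOR (a2 NOR a1)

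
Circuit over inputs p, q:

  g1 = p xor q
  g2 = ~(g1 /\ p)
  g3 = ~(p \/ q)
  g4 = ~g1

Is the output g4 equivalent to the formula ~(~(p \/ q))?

No

g1 = p xor q
g4 = ~g1 = ~(p xor q)
At p=0, q=0: circuit gives 1, formula gives 0.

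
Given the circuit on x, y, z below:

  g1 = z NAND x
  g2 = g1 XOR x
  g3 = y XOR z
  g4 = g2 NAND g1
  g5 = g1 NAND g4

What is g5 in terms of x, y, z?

(z NAND x) NAND (((z NAND x) XOR x) NAND (z NAND x))

g1 = z NAND x
g2 = g1 XOR x = (z NAND x) XOR x
g4 = g2 NAND g1 = ((z NAND x) XOR x) NAND (z NAND x)
g5 = g1 NAND g4 = (z NAND x) NAND (((z NAND x) XOR x) NAND (z NAND x))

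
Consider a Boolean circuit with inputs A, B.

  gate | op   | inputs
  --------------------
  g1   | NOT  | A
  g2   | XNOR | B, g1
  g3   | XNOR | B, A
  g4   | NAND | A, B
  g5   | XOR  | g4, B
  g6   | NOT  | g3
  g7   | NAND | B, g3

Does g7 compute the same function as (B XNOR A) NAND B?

Yes

g3 = B XNOR A
g7 = B NAND g3 = B NAND (B XNOR A)
At A=1, B=1: circuit gives 0, formula gives 0.
At A=0, B=0: circuit gives 1, formula gives 1.
Agrees on all 4 inputs.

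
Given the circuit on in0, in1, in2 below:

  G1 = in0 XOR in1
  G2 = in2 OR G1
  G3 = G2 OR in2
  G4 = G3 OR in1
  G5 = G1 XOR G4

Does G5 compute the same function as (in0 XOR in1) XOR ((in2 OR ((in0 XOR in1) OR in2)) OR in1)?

G1 = in0 XOR in1
G2 = in2 OR G1 = in2 OR (in0 XOR in1)
G3 = G2 OR in2 = (in2 OR (in0 XOR in1)) OR in2
G4 = G3 OR in1 = ((in2 OR (in0 XOR in1)) OR in2) OR in1
G5 = G1 XOR G4 = (in0 XOR in1) XOR (((in2 OR (in0 XOR in1)) OR in2) OR in1)
At in0=0, in1=0, in2=0: circuit gives 0, formula gives 0.
At in0=0, in1=0, in2=1: circuit gives 1, formula gives 1.
Agrees on all 8 inputs.

Yes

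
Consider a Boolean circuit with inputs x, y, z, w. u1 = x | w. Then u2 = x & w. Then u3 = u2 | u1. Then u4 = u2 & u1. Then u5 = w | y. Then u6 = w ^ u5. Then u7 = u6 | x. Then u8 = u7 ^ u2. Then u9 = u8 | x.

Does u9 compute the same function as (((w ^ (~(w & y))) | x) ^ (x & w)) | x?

u2 = x & w
u5 = w | y
u6 = w ^ u5 = w ^ (w | y)
u7 = u6 | x = (w ^ (w | y)) | x
u8 = u7 ^ u2 = ((w ^ (w | y)) | x) ^ (x & w)
u9 = u8 | x = (((w ^ (w | y)) | x) ^ (x & w)) | x
At x=0, y=0, z=0, w=0: circuit gives 0, formula gives 1.

No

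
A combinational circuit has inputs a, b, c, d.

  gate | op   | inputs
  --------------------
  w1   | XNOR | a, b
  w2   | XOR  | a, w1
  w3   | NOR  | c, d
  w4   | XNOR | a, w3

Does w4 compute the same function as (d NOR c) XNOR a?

Yes

w3 = c NOR d
w4 = a XNOR w3 = a XNOR (c NOR d)
At a=0, b=0, c=0, d=0: circuit gives 0, formula gives 0.
At a=0, b=0, c=0, d=1: circuit gives 1, formula gives 1.
Agrees on all 16 inputs.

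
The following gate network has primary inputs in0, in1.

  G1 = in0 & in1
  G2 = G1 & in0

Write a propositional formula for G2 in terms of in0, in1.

(in0 & in1) & in0

G1 = in0 & in1
G2 = G1 & in0 = (in0 & in1) & in0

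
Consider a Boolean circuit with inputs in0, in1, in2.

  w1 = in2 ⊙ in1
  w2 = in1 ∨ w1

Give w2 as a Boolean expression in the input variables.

w1 = in2 ⊙ in1
w2 = in1 ∨ w1 = in1 ∨ (in2 ⊙ in1)

in1 ∨ (in2 ⊙ in1)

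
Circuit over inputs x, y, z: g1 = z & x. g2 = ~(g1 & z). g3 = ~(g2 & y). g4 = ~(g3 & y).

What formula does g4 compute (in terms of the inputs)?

~((~((~((z & x) & z)) & y)) & y)

g1 = z & x
g2 = ~(g1 & z) = ~((z & x) & z)
g3 = ~(g2 & y) = ~((~((z & x) & z)) & y)
g4 = ~(g3 & y) = ~((~((~((z & x) & z)) & y)) & y)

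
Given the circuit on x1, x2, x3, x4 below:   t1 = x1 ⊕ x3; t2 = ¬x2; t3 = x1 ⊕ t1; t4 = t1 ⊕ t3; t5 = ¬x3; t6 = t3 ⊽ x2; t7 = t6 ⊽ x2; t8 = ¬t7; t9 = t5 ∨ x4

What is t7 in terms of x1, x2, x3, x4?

t1 = x1 ⊕ x3
t3 = x1 ⊕ t1 = x1 ⊕ (x1 ⊕ x3)
t6 = t3 ⊽ x2 = (x1 ⊕ (x1 ⊕ x3)) ⊽ x2
t7 = t6 ⊽ x2 = ((x1 ⊕ (x1 ⊕ x3)) ⊽ x2) ⊽ x2

((x1 ⊕ (x1 ⊕ x3)) ⊽ x2) ⊽ x2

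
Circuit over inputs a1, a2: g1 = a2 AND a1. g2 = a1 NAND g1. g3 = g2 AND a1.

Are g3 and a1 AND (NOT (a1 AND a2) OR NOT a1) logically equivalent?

Yes

g1 = a2 AND a1
g2 = a1 NAND g1 = a1 NAND (a2 AND a1)
g3 = g2 AND a1 = (a1 NAND (a2 AND a1)) AND a1
At a1=0, a2=0: circuit gives 0, formula gives 0.
At a1=1, a2=0: circuit gives 1, formula gives 1.
Agrees on all 4 inputs.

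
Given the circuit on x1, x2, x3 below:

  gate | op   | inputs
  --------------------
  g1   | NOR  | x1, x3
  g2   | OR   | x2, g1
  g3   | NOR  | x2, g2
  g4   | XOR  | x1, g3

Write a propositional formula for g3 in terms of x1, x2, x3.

g1 = x1 NOR x3
g2 = x2 OR g1 = x2 OR (x1 NOR x3)
g3 = x2 NOR g2 = x2 NOR (x2 OR (x1 NOR x3))

x2 NOR (x2 OR (x1 NOR x3))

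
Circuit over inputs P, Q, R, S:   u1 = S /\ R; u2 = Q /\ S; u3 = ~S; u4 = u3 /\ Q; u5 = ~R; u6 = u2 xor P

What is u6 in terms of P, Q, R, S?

(Q /\ S) xor P

u2 = Q /\ S
u6 = u2 xor P = (Q /\ S) xor P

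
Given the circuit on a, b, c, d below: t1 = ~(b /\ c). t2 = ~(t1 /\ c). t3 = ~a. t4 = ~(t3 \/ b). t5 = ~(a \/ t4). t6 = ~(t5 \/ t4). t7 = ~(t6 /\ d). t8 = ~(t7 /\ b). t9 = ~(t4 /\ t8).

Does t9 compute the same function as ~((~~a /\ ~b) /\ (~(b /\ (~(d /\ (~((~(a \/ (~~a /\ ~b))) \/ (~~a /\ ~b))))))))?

t3 = ~a
t4 = ~(t3 \/ b) = ~(~a \/ b)
t5 = ~(a \/ t4) = ~(a \/ (~(~a \/ b)))
t6 = ~(t5 \/ t4) = ~((~(a \/ (~(~a \/ b)))) \/ (~(~a \/ b)))
t7 = ~(t6 /\ d) = ~((~((~(a \/ (~(~a \/ b)))) \/ (~(~a \/ b)))) /\ d)
t8 = ~(t7 /\ b) = ~((~((~((~(a \/ (~(~a \/ b)))) \/ (~(~a \/ b)))) /\ d)) /\ b)
t9 = ~(t4 /\ t8) = ~((~(~a \/ b)) /\ (~((~((~((~(a \/ (~(~a \/ b)))) \/ (~(~a \/ b)))) /\ d)) /\ b)))
At a=1, b=0, c=0, d=0: circuit gives 0, formula gives 0.
At a=0, b=0, c=0, d=0: circuit gives 1, formula gives 1.
Agrees on all 16 inputs.

Yes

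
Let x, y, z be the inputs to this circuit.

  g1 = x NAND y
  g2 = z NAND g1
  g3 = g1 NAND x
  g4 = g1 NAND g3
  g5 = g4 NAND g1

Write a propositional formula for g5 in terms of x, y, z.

((x NAND y) NAND ((x NAND y) NAND x)) NAND (x NAND y)

g1 = x NAND y
g3 = g1 NAND x = (x NAND y) NAND x
g4 = g1 NAND g3 = (x NAND y) NAND ((x NAND y) NAND x)
g5 = g4 NAND g1 = ((x NAND y) NAND ((x NAND y) NAND x)) NAND (x NAND y)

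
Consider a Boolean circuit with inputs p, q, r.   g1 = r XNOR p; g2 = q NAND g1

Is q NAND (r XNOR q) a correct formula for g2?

g1 = r XNOR p
g2 = q NAND g1 = q NAND (r XNOR p)
At p=0, q=1, r=0: circuit gives 0, formula gives 1.

No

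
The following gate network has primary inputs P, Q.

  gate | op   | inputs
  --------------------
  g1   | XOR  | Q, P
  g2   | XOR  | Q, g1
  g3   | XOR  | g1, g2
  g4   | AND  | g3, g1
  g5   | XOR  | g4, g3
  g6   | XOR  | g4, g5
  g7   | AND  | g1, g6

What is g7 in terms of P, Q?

(Q XOR P) AND ((((Q XOR P) XOR (Q XOR (Q XOR P))) AND (Q XOR P)) XOR ((((Q XOR P) XOR (Q XOR (Q XOR P))) AND (Q XOR P)) XOR ((Q XOR P) XOR (Q XOR (Q XOR P)))))

g1 = Q XOR P
g2 = Q XOR g1 = Q XOR (Q XOR P)
g3 = g1 XOR g2 = (Q XOR P) XOR (Q XOR (Q XOR P))
g4 = g3 AND g1 = ((Q XOR P) XOR (Q XOR (Q XOR P))) AND (Q XOR P)
g5 = g4 XOR g3 = (((Q XOR P) XOR (Q XOR (Q XOR P))) AND (Q XOR P)) XOR ((Q XOR P) XOR (Q XOR (Q XOR P)))
g6 = g4 XOR g5 = (((Q XOR P) XOR (Q XOR (Q XOR P))) AND (Q XOR P)) XOR ((((Q XOR P) XOR (Q XOR (Q XOR P))) AND (Q XOR P)) XOR ((Q XOR P) XOR (Q XOR (Q XOR P))))
g7 = g1 AND g6 = (Q XOR P) AND ((((Q XOR P) XOR (Q XOR (Q XOR P))) AND (Q XOR P)) XOR ((((Q XOR P) XOR (Q XOR (Q XOR P))) AND (Q XOR P)) XOR ((Q XOR P) XOR (Q XOR (Q XOR P)))))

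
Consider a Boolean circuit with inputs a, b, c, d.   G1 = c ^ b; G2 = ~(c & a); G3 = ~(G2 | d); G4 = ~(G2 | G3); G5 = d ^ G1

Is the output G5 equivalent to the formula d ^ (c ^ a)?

No

G1 = c ^ b
G5 = d ^ G1 = d ^ (c ^ b)
At a=0, b=1, c=0, d=0: circuit gives 1, formula gives 0.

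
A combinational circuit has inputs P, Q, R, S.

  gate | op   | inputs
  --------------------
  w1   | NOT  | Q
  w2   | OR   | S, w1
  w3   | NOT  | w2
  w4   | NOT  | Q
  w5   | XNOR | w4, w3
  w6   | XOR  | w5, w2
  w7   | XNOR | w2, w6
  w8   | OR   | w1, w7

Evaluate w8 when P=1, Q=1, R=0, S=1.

w1 = NOT 1 = 0
w2 = 1 OR 0 = 1
w3 = NOT 1 = 0
w4 = NOT 1 = 0
w5 = 0 XNOR 0 = 1
w6 = 1 XOR 1 = 0
w7 = 1 XNOR 0 = 0
w8 = 0 OR 0 = 0

0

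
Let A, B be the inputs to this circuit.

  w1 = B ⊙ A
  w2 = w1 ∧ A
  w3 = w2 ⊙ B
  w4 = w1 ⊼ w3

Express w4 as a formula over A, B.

w1 = B ⊙ A
w2 = w1 ∧ A = (B ⊙ A) ∧ A
w3 = w2 ⊙ B = ((B ⊙ A) ∧ A) ⊙ B
w4 = w1 ⊼ w3 = (B ⊙ A) ⊼ (((B ⊙ A) ∧ A) ⊙ B)

(B ⊙ A) ⊼ (((B ⊙ A) ∧ A) ⊙ B)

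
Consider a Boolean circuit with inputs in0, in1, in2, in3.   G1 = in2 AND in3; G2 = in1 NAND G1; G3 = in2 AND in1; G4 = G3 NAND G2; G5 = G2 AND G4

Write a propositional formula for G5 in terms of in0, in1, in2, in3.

(in1 NAND (in2 AND in3)) AND ((in2 AND in1) NAND (in1 NAND (in2 AND in3)))

G1 = in2 AND in3
G2 = in1 NAND G1 = in1 NAND (in2 AND in3)
G3 = in2 AND in1
G4 = G3 NAND G2 = (in2 AND in1) NAND (in1 NAND (in2 AND in3))
G5 = G2 AND G4 = (in1 NAND (in2 AND in3)) AND ((in2 AND in1) NAND (in1 NAND (in2 AND in3)))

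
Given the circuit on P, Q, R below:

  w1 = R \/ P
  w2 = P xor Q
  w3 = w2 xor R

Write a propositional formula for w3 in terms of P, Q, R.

w2 = P xor Q
w3 = w2 xor R = (P xor Q) xor R

(P xor Q) xor R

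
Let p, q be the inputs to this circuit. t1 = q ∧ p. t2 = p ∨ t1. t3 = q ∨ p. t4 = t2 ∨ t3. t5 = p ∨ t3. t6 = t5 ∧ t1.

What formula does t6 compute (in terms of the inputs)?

t1 = q ∧ p
t3 = q ∨ p
t5 = p ∨ t3 = p ∨ (q ∨ p)
t6 = t5 ∧ t1 = (p ∨ (q ∨ p)) ∧ (q ∧ p)

(p ∨ (q ∨ p)) ∧ (q ∧ p)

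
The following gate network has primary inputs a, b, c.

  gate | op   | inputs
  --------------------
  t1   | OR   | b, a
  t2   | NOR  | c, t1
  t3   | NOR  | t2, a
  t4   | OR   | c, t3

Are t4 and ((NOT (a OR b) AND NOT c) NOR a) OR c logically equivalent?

Yes

t1 = b OR a
t2 = c NOR t1 = c NOR (b OR a)
t3 = t2 NOR a = (c NOR (b OR a)) NOR a
t4 = c OR t3 = c OR ((c NOR (b OR a)) NOR a)
At a=0, b=0, c=0: circuit gives 0, formula gives 0.
At a=0, b=0, c=1: circuit gives 1, formula gives 1.
Agrees on all 8 inputs.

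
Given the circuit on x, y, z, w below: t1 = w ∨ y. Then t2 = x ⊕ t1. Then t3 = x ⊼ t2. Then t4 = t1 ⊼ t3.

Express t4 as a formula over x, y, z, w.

t1 = w ∨ y
t2 = x ⊕ t1 = x ⊕ (w ∨ y)
t3 = x ⊼ t2 = x ⊼ (x ⊕ (w ∨ y))
t4 = t1 ⊼ t3 = (w ∨ y) ⊼ (x ⊼ (x ⊕ (w ∨ y)))

(w ∨ y) ⊼ (x ⊼ (x ⊕ (w ∨ y)))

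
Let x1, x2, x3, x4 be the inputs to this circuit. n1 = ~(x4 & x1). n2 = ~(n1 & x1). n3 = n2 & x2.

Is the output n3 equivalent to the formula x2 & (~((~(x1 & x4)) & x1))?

Yes

n1 = ~(x4 & x1)
n2 = ~(n1 & x1) = ~((~(x4 & x1)) & x1)
n3 = n2 & x2 = (~((~(x4 & x1)) & x1)) & x2
At x1=0, x2=0, x3=0, x4=0: circuit gives 0, formula gives 0.
At x1=0, x2=1, x3=0, x4=0: circuit gives 1, formula gives 1.
Agrees on all 16 inputs.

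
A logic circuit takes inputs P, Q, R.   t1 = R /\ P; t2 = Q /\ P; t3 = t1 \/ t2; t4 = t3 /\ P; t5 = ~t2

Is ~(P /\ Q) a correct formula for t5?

t2 = Q /\ P
t5 = ~t2 = ~(Q /\ P)
At P=1, Q=1, R=0: circuit gives 0, formula gives 0.
At P=0, Q=0, R=0: circuit gives 1, formula gives 1.
Agrees on all 8 inputs.

Yes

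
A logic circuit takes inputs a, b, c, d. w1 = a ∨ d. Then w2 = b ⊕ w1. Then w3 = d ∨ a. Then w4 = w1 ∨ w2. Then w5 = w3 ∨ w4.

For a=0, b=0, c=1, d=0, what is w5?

0

w1 = 0 ∨ 0 = 0
w2 = 0 ⊕ 0 = 0
w3 = 0 ∨ 0 = 0
w4 = 0 ∨ 0 = 0
w5 = 0 ∨ 0 = 0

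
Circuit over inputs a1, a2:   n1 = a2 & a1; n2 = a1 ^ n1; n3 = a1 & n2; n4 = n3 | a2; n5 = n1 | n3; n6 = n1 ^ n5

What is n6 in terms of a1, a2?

(a2 & a1) ^ ((a2 & a1) | (a1 & (a1 ^ (a2 & a1))))

n1 = a2 & a1
n2 = a1 ^ n1 = a1 ^ (a2 & a1)
n3 = a1 & n2 = a1 & (a1 ^ (a2 & a1))
n5 = n1 | n3 = (a2 & a1) | (a1 & (a1 ^ (a2 & a1)))
n6 = n1 ^ n5 = (a2 & a1) ^ ((a2 & a1) | (a1 & (a1 ^ (a2 & a1))))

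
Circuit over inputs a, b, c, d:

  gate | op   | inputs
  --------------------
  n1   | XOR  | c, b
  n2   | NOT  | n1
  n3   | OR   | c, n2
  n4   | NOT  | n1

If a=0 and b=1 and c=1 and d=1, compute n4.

n1 = 1 XOR 1 = 0
n4 = NOT 0 = 1

1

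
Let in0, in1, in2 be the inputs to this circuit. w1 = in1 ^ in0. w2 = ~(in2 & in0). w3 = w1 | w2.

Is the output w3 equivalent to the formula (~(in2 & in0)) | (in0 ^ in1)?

w1 = in1 ^ in0
w2 = ~(in2 & in0)
w3 = w1 | w2 = (in1 ^ in0) | (~(in2 & in0))
At in0=1, in1=1, in2=1: circuit gives 0, formula gives 0.
At in0=0, in1=0, in2=0: circuit gives 1, formula gives 1.
Agrees on all 8 inputs.

Yes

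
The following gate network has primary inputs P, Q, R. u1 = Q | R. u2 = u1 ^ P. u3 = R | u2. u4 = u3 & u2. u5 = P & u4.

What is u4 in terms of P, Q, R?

u1 = Q | R
u2 = u1 ^ P = (Q | R) ^ P
u3 = R | u2 = R | ((Q | R) ^ P)
u4 = u3 & u2 = (R | ((Q | R) ^ P)) & ((Q | R) ^ P)

(R | ((Q | R) ^ P)) & ((Q | R) ^ P)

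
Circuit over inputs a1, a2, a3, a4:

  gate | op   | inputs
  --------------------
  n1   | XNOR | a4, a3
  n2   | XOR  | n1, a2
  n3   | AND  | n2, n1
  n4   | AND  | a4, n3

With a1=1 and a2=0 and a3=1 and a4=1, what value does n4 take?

n1 = 1 XNOR 1 = 1
n2 = 1 XOR 0 = 1
n3 = 1 AND 1 = 1
n4 = 1 AND 1 = 1

1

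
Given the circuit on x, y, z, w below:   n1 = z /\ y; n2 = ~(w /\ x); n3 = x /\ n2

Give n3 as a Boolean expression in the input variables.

n2 = ~(w /\ x)
n3 = x /\ n2 = x /\ (~(w /\ x))

x /\ (~(w /\ x))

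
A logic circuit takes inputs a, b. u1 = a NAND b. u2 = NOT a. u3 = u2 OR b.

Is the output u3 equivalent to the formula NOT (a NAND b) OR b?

u2 = NOT a
u3 = u2 OR b = NOT a OR b
At a=0, b=0: circuit gives 1, formula gives 0.

No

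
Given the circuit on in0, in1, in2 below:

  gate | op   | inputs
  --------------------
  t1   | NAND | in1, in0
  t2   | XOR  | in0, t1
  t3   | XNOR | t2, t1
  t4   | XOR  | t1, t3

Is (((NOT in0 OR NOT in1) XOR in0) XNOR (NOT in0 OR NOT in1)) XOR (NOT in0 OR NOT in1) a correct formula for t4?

Yes

t1 = in1 NAND in0
t2 = in0 XOR t1 = in0 XOR (in1 NAND in0)
t3 = t2 XNOR t1 = (in0 XOR (in1 NAND in0)) XNOR (in1 NAND in0)
t4 = t1 XOR t3 = (in1 NAND in0) XOR ((in0 XOR (in1 NAND in0)) XNOR (in1 NAND in0))
At in0=0, in1=0, in2=0: circuit gives 0, formula gives 0.
At in0=1, in1=0, in2=0: circuit gives 1, formula gives 1.
Agrees on all 8 inputs.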